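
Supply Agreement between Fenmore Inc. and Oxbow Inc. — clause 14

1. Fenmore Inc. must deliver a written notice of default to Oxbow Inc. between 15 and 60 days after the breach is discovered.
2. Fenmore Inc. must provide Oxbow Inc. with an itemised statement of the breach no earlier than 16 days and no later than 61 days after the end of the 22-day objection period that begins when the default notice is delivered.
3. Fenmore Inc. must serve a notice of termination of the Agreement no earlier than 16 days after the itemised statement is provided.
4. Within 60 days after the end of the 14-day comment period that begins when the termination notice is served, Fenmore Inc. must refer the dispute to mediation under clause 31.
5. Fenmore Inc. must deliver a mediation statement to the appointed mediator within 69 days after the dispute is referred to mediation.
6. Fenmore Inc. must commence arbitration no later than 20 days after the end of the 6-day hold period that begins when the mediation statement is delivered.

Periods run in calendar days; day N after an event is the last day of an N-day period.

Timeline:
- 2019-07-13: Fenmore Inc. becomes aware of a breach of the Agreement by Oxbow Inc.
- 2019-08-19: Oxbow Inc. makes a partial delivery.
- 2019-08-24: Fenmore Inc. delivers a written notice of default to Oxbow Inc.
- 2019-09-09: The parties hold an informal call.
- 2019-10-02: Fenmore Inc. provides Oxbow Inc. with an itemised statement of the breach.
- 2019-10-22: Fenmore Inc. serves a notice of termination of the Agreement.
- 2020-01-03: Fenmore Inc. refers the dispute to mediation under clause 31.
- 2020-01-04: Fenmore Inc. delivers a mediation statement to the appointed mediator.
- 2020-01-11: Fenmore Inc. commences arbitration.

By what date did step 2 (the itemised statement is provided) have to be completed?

The default notice is delivered on 2019-08-24; the 22-day objection period therefore ends 2019-09-15, and step 2 runs from that date. The window is 16–61 days after 2019-09-15; it closes on 2019-11-15.

2019-11-15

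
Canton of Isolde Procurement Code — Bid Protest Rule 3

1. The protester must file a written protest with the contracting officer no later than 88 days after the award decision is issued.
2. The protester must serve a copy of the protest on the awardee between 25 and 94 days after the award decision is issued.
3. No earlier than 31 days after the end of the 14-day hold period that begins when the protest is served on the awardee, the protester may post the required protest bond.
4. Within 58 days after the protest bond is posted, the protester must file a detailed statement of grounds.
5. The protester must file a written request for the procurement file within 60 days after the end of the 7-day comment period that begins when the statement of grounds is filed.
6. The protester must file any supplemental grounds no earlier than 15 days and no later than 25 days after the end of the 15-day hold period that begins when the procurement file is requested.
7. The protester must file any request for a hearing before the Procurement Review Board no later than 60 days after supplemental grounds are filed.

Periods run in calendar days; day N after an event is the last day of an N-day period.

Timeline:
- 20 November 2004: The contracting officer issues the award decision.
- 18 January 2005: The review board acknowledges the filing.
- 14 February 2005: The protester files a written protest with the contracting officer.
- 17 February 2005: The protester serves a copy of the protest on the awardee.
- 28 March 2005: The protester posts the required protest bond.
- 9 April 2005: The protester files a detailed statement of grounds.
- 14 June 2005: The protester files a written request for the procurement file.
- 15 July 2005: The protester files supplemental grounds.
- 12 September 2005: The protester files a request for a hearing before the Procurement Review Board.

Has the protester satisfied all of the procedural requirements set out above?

No

(1) due by 20 November 2004 + 88 days = 16 February 2005; 14 February 2005 is within that limit.
(2) the permitted window runs from 20 November 2004 + 25 = 15 December 2004 to 20 November 2004 + 94 = 22 February 2005; done 17 February 2005, which is between those dates.
(3) permitted from 3 March 2005 + 31 days = 3 April 2005 onward; done 28 March 2005 — 6 days too early.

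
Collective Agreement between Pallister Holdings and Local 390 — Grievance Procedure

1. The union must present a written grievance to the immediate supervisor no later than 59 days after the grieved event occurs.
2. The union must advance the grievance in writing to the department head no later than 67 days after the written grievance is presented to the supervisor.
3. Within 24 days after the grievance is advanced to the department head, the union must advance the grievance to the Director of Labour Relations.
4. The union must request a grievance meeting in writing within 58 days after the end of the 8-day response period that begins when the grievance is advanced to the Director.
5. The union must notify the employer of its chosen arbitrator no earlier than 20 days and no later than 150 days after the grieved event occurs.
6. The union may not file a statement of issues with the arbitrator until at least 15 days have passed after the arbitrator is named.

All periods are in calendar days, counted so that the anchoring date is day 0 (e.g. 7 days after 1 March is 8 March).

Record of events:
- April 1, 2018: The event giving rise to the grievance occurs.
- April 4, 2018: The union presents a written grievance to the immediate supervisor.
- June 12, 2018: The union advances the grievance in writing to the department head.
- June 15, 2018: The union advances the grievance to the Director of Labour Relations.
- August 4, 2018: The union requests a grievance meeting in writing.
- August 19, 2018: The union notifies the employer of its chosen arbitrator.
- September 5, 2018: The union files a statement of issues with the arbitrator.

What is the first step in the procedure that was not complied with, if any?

Step 1 — counting 59 days from April 1, 2018 (when the grieved event occurs) gives a deadline of May 30, 2018; done April 4, 2018 — timely.
Step 2 — counting 67 days from April 4, 2018 (when the written grievance is presented to the supervisor) gives a deadline of June 10, 2018; done June 12, 2018 — 2 days late.
Later steps need not be reached.

Step 2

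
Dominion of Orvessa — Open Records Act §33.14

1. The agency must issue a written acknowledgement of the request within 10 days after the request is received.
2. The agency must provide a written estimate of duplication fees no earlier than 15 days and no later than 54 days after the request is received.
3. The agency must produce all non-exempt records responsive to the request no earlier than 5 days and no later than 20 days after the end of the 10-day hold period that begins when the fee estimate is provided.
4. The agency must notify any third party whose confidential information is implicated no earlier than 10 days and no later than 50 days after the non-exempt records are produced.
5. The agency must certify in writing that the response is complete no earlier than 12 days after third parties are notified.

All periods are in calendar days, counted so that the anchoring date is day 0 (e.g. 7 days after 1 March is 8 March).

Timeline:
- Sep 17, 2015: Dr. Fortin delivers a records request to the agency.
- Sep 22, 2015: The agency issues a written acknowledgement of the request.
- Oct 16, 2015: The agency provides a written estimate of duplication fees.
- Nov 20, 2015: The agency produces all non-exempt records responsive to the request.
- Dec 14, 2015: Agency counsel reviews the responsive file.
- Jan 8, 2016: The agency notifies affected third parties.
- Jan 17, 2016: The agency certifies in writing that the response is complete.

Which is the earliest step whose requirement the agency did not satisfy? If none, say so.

(1) due by Sep 17, 2015 + 10 days = Sep 27, 2015; completed Sep 22, 2015, before the deadline.
(2) the permitted window runs from Sep 17, 2015 + 15 = Oct 2, 2015 to Sep 17, 2015 + 54 = Nov 10, 2015; Oct 16, 2015 falls inside that range.
(3) the permitted window runs from Oct 26, 2015 + 5 = Oct 31, 2015 to Oct 26, 2015 + 20 = Nov 15, 2015; done Nov 20, 2015 — 5 days after the window closed.
Later steps need not be reached.

Step 3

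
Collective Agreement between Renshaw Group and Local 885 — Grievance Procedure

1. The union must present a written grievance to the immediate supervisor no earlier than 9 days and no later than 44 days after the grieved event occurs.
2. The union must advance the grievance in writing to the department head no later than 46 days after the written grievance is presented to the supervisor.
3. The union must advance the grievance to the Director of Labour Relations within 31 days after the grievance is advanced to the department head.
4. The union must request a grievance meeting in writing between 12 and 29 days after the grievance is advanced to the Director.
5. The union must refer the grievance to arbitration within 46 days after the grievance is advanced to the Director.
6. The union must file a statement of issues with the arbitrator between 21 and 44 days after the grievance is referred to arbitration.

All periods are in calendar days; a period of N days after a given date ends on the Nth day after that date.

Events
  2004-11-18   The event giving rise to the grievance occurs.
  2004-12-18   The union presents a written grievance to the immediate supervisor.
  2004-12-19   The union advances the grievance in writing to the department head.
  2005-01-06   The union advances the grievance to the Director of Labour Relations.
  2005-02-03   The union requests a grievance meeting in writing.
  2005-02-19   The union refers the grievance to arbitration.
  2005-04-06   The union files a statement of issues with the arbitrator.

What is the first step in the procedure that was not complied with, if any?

(1) the permitted window runs from 2004-11-18 + 9 = 2004-11-27 to 2004-11-18 + 44 = 2005-01-01; 2004-12-18 falls inside that range.
(2) due by 2004-12-18 + 46 days = 2005-02-02; done 2004-12-19 — timely.
(3) due by 2004-12-19 + 31 days = 2005-01-19; done 2005-01-06 — timely.
(4) the permitted window runs from 2005-01-06 + 12 = 2005-01-18 to 2005-01-06 + 29 = 2005-02-04; done 2005-02-03 — within the window.
(5) due by 2005-01-06 + 46 days = 2005-02-21; completed 2005-02-19, before the deadline.
(6) the permitted window runs from 2005-02-19 + 21 = 2005-03-12 to 2005-02-19 + 44 = 2005-04-04; done 2005-04-06 — 2 days after the window closed.
No need to go further; step 6 was not satisfied.

Step 6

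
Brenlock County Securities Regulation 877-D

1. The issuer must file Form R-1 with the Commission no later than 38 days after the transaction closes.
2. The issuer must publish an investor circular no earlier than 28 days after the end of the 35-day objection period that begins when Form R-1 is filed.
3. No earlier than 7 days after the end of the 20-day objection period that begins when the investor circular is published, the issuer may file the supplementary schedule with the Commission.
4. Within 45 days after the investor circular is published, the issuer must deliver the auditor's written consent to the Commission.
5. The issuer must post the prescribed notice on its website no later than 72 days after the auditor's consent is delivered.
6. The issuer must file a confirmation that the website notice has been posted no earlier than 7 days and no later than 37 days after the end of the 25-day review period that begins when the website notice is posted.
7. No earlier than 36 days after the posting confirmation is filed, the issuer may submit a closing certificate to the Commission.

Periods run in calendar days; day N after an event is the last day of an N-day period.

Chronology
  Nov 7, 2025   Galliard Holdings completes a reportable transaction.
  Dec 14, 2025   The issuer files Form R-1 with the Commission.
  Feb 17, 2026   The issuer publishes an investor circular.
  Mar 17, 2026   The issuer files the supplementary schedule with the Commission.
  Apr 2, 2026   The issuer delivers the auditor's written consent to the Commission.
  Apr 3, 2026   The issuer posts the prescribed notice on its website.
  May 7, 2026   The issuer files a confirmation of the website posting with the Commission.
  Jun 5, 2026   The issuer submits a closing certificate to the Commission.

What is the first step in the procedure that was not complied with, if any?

Step 7

Step 1: 38 days after Nov 7, 2025 (when the transaction closes) is Dec 15, 2025; Dec 14, 2025 is within that limit.
Step 2: the earliest permitted date is 28 days after Jan 18, 2026 (end of the 35-day objection period, which began when Form R-1 is filed on Dec 14, 2025), i.e. Feb 15, 2026; Feb 17, 2026 is on or after that date.
Step 3: the earliest permitted date is 7 days after Mar 9, 2026 (end of the 20-day objection period, which began when the investor circular is published on Feb 17, 2026), i.e. Mar 16, 2026; done Mar 17, 2026 — permitted.
Step 4: 45 days after Feb 17, 2026 (when the investor circular is published) is Apr 3, 2026; Apr 2, 2026 is within that limit.
Step 5: 72 days after Apr 2, 2026 (when the auditor's consent is delivered) is Jun 13, 2026; completed Apr 3, 2026, before the deadline.
Step 6: the window is 7–37 days after Apr 28, 2026 (end of the 25-day review period, which began when the website notice is posted on Apr 3, 2026), so May 5, 2026 through Jun 4, 2026; done May 7, 2026 — within the window.
Step 7: the earliest permitted date is 36 days after May 7, 2026 (when the posting confirmation is filed), i.e. Jun 12, 2026; Jun 5, 2026 is 7 days before the earliest permitted date.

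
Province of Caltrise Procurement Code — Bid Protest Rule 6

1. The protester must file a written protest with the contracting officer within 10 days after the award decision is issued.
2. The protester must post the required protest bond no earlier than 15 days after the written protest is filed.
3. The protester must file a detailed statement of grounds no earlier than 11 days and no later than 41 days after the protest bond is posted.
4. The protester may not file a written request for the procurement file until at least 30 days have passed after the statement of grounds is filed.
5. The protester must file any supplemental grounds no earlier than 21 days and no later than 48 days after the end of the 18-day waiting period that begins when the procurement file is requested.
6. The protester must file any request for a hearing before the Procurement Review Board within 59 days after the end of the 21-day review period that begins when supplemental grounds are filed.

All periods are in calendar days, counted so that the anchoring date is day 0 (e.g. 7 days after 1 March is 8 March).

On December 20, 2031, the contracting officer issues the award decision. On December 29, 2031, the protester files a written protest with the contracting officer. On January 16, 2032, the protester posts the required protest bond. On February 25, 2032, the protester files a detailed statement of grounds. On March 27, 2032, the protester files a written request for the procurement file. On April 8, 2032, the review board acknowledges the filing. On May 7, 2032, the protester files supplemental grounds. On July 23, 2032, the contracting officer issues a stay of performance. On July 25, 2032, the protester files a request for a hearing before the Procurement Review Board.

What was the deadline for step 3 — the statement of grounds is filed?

February 26, 2032

Step 3 runs from January 16, 2032, when the protest bond is posted. The window is 11–41 days after January 16, 2032; it closes on February 26, 2032.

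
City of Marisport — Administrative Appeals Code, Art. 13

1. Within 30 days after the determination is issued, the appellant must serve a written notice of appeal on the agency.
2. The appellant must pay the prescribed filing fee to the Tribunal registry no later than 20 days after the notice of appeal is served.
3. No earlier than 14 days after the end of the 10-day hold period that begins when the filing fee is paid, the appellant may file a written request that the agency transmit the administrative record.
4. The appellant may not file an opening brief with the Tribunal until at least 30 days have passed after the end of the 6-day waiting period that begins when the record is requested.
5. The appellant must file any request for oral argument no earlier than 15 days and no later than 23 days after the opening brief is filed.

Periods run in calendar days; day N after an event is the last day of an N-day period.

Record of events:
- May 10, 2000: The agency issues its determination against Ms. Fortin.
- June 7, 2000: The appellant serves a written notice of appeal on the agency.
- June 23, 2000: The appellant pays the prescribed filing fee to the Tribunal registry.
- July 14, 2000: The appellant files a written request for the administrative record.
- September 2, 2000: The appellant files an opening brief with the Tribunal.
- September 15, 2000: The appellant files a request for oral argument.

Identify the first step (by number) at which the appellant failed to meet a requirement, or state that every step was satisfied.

(1) due by May 10, 2000 + 30 days = June 9, 2000; June 7, 2000 is within that limit.
(2) due by June 7, 2000 + 20 days = June 27, 2000; completed June 23, 2000, before the deadline.
(3) permitted from July 3, 2000 + 14 days = July 17, 2000 onward; done July 14, 2000 — 3 days too early.
The analysis stops there.

Step 3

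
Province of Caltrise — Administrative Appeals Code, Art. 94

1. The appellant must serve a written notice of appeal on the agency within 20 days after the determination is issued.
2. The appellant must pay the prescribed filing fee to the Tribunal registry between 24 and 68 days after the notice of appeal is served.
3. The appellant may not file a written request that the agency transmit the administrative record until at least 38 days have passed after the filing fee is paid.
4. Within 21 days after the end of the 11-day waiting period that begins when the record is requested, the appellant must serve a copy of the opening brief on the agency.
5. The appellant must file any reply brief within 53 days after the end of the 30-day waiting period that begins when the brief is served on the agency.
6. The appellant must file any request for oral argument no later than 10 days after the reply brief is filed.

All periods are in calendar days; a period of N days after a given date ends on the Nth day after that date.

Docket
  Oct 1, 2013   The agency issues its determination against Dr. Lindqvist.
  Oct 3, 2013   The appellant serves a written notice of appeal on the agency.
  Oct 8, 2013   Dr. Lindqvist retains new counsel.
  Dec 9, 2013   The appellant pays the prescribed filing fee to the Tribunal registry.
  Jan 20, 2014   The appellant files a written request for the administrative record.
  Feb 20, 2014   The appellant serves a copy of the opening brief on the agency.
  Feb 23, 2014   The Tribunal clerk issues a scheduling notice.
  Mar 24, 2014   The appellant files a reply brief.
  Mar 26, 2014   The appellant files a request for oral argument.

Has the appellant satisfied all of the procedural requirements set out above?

Step 1 — counting 20 days from Oct 1, 2013 (when the determination is issued) gives a deadline of Oct 21, 2013; completed Oct 3, 2013, before the deadline.
Step 2 — 24 and 68 days from Oct 3, 2013 (when the notice of appeal is served) are Oct 27, 2013 and Dec 10, 2013 respectively; Dec 9, 2013 falls inside that range.
Step 3 — must wait 38 days from Dec 9, 2013 (when the filing fee is paid), so not before Jan 16, 2014; Jan 20, 2014 is on or after that date.
Step 4 — counting 21 days from Jan 31, 2014 (end of the 11-day waiting period, which began when the record is requested on Jan 20, 2014) gives a deadline of Feb 21, 2014; completed Feb 20, 2014, before the deadline.
Step 5 — counting 53 days from Mar 22, 2014 (end of the 30-day waiting period, which began when the brief is served on the agency on Feb 20, 2014) gives a deadline of May 14, 2014; completed Mar 24, 2014, before the deadline.
Step 6 — counting 10 days from Mar 24, 2014 (when the reply brief is filed) gives a deadline of Apr 3, 2014; completed Mar 26, 2014, before the deadline.

Yes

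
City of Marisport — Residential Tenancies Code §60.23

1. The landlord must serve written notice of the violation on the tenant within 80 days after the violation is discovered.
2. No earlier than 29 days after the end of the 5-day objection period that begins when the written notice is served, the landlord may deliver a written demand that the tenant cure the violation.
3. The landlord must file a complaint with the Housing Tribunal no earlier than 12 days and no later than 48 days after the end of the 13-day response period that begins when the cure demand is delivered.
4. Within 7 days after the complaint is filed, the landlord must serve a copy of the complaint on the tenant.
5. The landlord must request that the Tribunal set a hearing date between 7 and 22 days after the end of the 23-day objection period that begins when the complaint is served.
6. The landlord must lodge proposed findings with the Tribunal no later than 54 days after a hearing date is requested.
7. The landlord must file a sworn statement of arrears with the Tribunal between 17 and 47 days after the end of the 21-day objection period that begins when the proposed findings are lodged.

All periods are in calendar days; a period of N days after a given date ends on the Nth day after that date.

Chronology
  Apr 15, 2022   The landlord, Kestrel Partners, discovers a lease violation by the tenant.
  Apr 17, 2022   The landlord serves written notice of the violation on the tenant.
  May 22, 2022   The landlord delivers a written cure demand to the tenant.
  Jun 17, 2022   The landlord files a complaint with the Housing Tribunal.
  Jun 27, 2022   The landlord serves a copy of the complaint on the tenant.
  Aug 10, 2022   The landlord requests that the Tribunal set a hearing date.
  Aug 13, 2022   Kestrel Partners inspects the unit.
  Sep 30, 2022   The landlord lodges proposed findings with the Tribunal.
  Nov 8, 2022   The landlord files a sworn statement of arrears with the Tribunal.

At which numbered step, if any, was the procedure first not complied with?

Step 1: 80 days after Apr 15, 2022 (when the violation is discovered) is Jul 4, 2022; completed Apr 17, 2022, before the deadline.
Step 2: the earliest permitted date is 29 days after Apr 22, 2022 (end of the 5-day objection period, which began when the written notice is served on Apr 17, 2022), i.e. May 21, 2022; May 22, 2022 is on or after that date.
Step 3: the window is 12–48 days after Jun 4, 2022 (end of the 13-day response period, which began when the cure demand is delivered on May 22, 2022), so Jun 16, 2022 through Jul 22, 2022; Jun 17, 2022 falls inside that range.
Step 4: 7 days after Jun 17, 2022 (when the complaint is filed) is Jun 24, 2022; Jun 27, 2022 misses that deadline by 3 days.

Step 4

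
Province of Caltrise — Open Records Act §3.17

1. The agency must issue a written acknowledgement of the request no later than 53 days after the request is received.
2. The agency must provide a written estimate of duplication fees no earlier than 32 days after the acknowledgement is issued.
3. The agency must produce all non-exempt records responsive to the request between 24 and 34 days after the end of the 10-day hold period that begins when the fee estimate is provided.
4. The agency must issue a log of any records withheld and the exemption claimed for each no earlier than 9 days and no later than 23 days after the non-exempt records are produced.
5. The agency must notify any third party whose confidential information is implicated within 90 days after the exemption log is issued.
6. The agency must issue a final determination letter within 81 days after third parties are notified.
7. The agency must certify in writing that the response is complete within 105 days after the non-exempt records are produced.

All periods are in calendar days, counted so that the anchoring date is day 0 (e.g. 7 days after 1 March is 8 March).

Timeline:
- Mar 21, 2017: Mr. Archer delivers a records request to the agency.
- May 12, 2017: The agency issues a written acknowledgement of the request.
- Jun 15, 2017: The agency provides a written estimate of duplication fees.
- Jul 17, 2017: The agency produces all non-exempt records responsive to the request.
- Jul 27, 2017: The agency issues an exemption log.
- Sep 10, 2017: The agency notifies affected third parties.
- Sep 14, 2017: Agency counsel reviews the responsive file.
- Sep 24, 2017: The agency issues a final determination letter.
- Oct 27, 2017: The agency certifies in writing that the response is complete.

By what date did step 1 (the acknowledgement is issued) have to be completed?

May 13, 2017

Step 1 runs from Mar 21, 2017, when the request is received. 53 days after Mar 21, 2017 is May 13, 2017.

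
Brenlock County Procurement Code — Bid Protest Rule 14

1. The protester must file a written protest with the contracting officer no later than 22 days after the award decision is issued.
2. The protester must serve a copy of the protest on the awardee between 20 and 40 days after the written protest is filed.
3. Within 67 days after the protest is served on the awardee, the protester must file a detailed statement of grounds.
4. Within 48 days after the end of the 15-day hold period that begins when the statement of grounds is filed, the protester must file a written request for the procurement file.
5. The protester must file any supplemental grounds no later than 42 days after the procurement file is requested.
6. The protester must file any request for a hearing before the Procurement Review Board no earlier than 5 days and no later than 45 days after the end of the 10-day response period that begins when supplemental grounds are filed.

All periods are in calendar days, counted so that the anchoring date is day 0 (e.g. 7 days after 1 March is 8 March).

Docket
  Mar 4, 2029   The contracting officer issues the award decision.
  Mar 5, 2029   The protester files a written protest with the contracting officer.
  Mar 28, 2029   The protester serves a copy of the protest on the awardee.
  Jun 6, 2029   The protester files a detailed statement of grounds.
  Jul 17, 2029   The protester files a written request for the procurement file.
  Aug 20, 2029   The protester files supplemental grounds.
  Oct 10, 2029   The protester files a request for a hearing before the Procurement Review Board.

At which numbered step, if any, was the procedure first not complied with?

Step 1 — counting 22 days from Mar 4, 2029 (when the award decision is issued) gives a deadline of Mar 26, 2029; completed Mar 5, 2029, before the deadline.
Step 2 — 20 and 40 days from Mar 5, 2029 (when the written protest is filed) are Mar 25, 2029 and Apr 14, 2029 respectively; done Mar 28, 2029 — within the window.
Step 3 — counting 67 days from Mar 28, 2029 (when the protest is served on the awardee) gives a deadline of Jun 3, 2029; done Jun 6, 2029 — 3 days late.

Step 3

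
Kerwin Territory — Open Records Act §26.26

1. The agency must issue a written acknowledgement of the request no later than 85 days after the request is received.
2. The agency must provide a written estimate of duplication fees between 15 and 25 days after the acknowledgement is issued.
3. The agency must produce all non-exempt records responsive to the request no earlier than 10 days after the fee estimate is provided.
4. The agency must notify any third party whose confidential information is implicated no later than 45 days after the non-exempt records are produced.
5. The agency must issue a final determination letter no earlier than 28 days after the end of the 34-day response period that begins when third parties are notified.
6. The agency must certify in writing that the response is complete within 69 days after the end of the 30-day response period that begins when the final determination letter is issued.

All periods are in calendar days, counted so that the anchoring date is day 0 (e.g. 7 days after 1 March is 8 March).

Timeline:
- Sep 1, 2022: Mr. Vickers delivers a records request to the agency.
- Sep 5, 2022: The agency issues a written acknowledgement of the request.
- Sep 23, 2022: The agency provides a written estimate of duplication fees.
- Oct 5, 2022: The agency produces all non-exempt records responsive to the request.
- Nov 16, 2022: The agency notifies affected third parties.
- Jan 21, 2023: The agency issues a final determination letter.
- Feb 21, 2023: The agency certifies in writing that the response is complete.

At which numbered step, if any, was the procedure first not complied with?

None — every step was satisfied

(1) due by Sep 1, 2022 + 85 days = Nov 25, 2022; completed Sep 5, 2022, before the deadline.
(2) the permitted window runs from Sep 5, 2022 + 15 = Sep 20, 2022 to Sep 5, 2022 + 25 = Sep 30, 2022; done Sep 23, 2022 — within the window.
(3) permitted from Sep 23, 2022 + 10 days = Oct 3, 2022 onward; done Oct 5, 2022, after the minimum wait.
(4) due by Oct 5, 2022 + 45 days = Nov 19, 2022; completed Nov 16, 2022, before the deadline.
(5) permitted from Dec 20, 2022 + 28 days = Jan 17, 2023 onward; done Jan 21, 2023 — permitted.
(6) due by Feb 20, 2023 + 69 days = Apr 30, 2023; done Feb 21, 2023 — timely.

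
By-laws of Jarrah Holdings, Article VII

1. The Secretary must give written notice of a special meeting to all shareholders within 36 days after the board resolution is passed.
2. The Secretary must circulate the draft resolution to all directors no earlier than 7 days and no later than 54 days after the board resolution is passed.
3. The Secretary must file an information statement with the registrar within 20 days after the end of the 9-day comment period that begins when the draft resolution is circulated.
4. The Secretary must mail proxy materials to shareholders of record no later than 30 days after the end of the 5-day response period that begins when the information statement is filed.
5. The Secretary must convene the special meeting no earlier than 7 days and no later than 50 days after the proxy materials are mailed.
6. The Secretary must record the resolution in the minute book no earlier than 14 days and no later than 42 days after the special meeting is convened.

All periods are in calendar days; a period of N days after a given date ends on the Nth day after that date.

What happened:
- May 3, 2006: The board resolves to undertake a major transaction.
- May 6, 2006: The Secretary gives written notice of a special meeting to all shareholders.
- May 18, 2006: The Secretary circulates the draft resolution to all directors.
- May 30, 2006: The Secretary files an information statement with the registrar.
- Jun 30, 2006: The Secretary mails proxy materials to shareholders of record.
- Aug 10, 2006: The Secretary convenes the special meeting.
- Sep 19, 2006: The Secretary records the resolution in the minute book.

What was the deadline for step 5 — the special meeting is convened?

Step 5 runs from Jun 30, 2006, when the proxy materials are mailed. The window is 7–50 days after Jun 30, 2006; it closes on Aug 19, 2006.

Aug 19, 2006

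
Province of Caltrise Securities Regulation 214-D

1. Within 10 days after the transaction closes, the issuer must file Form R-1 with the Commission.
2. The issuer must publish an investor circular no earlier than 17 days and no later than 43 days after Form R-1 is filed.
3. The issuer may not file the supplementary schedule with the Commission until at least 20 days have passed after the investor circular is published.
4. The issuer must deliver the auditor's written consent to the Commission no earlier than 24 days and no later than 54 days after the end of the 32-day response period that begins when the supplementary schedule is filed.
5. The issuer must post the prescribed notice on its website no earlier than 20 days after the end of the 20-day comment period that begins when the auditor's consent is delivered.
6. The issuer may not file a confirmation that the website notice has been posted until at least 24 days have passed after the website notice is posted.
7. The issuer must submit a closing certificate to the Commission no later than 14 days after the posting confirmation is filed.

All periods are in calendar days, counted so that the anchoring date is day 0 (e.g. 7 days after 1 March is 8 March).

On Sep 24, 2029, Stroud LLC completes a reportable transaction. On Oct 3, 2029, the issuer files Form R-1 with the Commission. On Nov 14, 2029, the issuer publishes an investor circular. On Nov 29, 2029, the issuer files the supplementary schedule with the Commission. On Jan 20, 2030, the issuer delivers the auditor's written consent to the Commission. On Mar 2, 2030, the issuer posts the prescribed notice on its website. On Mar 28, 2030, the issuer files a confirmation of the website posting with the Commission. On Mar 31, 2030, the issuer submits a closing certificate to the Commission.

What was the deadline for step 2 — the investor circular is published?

Step 2 runs from Oct 3, 2029, when Form R-1 is filed. The window is 17–43 days after Oct 3, 2029; it closes on Nov 15, 2029.

Nov 15, 2029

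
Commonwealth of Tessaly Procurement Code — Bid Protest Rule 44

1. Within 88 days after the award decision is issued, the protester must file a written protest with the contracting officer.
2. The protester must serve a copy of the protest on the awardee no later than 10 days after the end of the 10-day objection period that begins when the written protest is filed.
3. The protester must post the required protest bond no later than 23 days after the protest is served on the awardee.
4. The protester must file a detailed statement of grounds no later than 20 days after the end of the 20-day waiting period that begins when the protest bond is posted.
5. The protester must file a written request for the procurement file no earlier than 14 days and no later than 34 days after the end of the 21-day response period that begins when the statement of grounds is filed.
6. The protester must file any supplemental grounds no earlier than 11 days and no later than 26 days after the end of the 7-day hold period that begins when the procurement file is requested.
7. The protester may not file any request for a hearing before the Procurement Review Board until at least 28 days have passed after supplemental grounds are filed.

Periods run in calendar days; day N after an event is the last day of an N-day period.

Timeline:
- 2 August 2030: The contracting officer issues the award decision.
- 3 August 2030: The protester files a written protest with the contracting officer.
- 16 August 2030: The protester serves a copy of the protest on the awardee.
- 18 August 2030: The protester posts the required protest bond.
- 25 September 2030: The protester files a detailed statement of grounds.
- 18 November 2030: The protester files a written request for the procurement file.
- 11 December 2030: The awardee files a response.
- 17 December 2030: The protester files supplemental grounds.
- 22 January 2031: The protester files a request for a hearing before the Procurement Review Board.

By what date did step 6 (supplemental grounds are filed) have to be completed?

21 December 2030

The procurement file is requested on 18 November 2030; the 7-day hold period therefore ends 25 November 2030, and step 6 runs from that date. The window is 11–26 days after 25 November 2030; it closes on 21 December 2030.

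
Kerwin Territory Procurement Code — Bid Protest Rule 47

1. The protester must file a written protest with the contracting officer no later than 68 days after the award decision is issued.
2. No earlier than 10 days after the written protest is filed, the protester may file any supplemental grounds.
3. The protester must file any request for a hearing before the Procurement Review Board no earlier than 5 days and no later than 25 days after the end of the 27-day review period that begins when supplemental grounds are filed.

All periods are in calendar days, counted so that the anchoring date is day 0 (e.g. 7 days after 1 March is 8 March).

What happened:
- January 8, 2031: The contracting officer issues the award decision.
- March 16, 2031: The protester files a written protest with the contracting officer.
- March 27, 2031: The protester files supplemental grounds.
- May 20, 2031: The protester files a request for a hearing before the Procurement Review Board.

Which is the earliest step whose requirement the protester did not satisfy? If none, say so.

Step 3

Step 1: 68 days after January 8, 2031 (when the award decision is issued) is March 17, 2031; done March 16, 2031 — timely.
Step 2: the earliest permitted date is 10 days after March 16, 2031 (when the written protest is filed), i.e. March 26, 2031; done March 27, 2031, after the minimum wait.
Step 3: the window is 5–25 days after April 23, 2031 (end of the 27-day review period, which began when supplemental grounds are filed on March 27, 2031), so April 28, 2031 through May 18, 2031; done May 20, 2031 — 2 days after the window closed.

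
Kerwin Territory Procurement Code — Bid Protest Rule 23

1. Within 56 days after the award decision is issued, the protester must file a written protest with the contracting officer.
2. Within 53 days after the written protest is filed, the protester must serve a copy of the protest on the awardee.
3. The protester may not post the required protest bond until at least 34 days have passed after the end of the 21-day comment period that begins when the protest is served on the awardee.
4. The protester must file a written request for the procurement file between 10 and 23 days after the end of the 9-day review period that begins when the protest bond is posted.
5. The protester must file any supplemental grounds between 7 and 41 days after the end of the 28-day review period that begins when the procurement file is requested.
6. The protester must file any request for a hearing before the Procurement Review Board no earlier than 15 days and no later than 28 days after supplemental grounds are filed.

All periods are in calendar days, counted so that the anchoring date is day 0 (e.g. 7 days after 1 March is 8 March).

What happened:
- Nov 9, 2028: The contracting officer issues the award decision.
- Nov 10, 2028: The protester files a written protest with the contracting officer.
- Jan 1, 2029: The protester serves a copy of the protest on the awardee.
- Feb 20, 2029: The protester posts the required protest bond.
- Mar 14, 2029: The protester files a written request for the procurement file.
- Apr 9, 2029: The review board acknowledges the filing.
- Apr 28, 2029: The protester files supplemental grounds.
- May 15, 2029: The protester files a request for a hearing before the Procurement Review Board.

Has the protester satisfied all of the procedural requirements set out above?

No

Step 1 — counting 56 days from Nov 9, 2028 (when the award decision is issued) gives a deadline of Jan 4, 2029; completed Nov 10, 2028, before the deadline.
Step 2 — counting 53 days from Nov 10, 2028 (when the written protest is filed) gives a deadline of Jan 2, 2029; done Jan 1, 2029 — timely.
Step 3 — must wait 34 days from Jan 22, 2029 (end of the 21-day comment period, which began when the protest is served on the awardee on Jan 1, 2029), so not before Feb 25, 2029; done Feb 20, 2029 — 5 days too early.
No need to go further; step 3 was not satisfied.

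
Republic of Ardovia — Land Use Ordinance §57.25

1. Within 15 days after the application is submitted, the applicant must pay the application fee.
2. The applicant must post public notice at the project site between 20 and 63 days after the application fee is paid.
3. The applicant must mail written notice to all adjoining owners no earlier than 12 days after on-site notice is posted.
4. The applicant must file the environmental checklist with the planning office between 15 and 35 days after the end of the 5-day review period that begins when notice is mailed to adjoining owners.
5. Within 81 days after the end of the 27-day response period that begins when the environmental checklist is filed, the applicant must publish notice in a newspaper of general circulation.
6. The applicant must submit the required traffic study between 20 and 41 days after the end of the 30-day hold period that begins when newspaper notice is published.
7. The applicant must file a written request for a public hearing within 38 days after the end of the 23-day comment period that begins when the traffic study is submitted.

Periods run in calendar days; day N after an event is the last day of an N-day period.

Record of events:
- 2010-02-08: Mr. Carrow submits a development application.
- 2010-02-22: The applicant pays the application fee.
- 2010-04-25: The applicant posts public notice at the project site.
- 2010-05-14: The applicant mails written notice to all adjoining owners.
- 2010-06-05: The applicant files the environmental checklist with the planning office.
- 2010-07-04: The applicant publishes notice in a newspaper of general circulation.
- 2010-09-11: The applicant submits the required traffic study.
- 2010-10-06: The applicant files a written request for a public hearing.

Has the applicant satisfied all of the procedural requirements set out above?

(1) due by 2010-02-08 + 15 days = 2010-02-23; done 2010-02-22 — timely.
(2) the permitted window runs from 2010-02-22 + 20 = 2010-03-14 to 2010-02-22 + 63 = 2010-04-26; 2010-04-25 falls inside that range.
(3) permitted from 2010-04-25 + 12 days = 2010-05-07 onward; done 2010-05-14 — permitted.
(4) the permitted window runs from 2010-05-19 + 15 = 2010-06-03 to 2010-05-19 + 35 = 2010-06-23; done 2010-06-05, which is between those dates.
(5) due by 2010-07-02 + 81 days = 2010-09-21; completed 2010-07-04, before the deadline.
(6) the permitted window runs from 2010-08-03 + 20 = 2010-08-23 to 2010-08-03 + 41 = 2010-09-13; done 2010-09-11, which is between those dates.
(7) due by 2010-10-04 + 38 days = 2010-11-11; completed 2010-10-06, before the deadline.

Yes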